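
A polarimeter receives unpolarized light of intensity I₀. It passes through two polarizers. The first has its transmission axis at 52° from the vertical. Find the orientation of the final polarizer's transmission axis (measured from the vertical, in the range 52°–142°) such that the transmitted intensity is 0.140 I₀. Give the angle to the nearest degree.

Unpolarized light through the first polarizer → I₁ = ½ I₀, now polarized at 52°.
Need I₂/I₀ = 0.14, so cos²(θ − 52°) = 0.14 / 0.5 = 0.28.
θ − 52° = arccos(√0.28) = 58.1°, giving θ ≈ 52 + 58.1 = 110.1°.

θ ≈ 110°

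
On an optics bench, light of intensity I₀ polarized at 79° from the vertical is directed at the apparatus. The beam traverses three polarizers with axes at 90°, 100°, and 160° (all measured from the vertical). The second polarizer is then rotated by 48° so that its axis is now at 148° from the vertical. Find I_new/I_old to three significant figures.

I_new/I_old ≈ 1.11

Before rotation:
I₁ = I₀ cos²(90° − 79°) = I₀ cos²(11°) = 0.9636 I₀.
I₂ = I₁ cos²(100° − 90°) = 0.9636 I₀ · cos²(10°) = 0.9345 I₀.
I₃ = I₂ cos²(160° − 100°) = 0.9345 I₀ · cos²(60°) = 0.2336 I₀.
After rotation:
I₁ = I₀ cos²(90° − 79°) = I₀ cos²(11°) = 0.9636 I₀.
I₂ = I₁ cos²(148° − 90°) = 0.9636 I₀ · cos²(58°) = 0.2706 I₀.
I₃ = I₂ cos²(160° − 148°) = 0.2706 I₀ · cos²(12°) = 0.2589 I₀.
Ratio = 0.2589 / 0.2336 = 1.108.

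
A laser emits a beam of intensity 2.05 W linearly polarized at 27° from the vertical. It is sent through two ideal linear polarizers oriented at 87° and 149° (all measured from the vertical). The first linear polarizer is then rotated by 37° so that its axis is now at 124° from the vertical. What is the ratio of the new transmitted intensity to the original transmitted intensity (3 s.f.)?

Before rotation:
By Malus's law, I₁ = I₀ cos²(87° − 27°) = I₀ cos²(60°) = 0.25 I₀.
I₂ = I₁ cos²(149° − 87°) = 0.25 I₀ · cos²(62°) = 0.0551 I₀.
After rotation:
I₁ = I₀ cos²(124° − 27°) = I₀ cos²(83°) = 0.01485 I₀.
I₂ = I₁ cos²(149° − 124°) = 0.01485 I₀ · cos²(25°) = 0.0122 I₀.
Ratio = 0.0122 / 0.0551 = 0.2214.

I_new/I_old ≈ 0.221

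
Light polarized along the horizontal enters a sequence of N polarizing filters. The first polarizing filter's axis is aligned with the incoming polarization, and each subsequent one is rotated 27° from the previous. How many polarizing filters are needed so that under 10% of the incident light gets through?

N = 11

First polarizer is aligned with the polarization: full transmission.
Each further stage multiplies by cos²(27°) = 0.7939.
After N polarizers: T = 0.7939^(N−1). Require T < 0.10 ⇒ N−1 > ln(0.10)/ln(0.7939) = 9.98, so N−1 ≥ 10 and N = 11.
Check: N=11 gives T = 0.09945 < 0.10; N=10 gives T = 0.1253.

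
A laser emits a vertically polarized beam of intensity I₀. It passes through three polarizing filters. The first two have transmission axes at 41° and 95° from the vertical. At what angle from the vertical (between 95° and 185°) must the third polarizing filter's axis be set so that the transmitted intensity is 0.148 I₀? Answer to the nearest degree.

By Malus's law, I₁ = I₀ cos²(41° − 0°) = I₀ cos²(41°) = 0.5696 I₀.
I₂ = I₁ cos²(95° − 41°) = 0.5696 I₀ · cos²(54°) = 0.1968 I₀.
Need I₃/I₀ = 0.148, so cos²(θ − 95°) = 0.148 / 0.1968 = 0.7521.
θ − 95° = arccos(√0.7521) = 29.9°, giving θ ≈ 95 + 29.9 = 124.9°.

θ ≈ 125°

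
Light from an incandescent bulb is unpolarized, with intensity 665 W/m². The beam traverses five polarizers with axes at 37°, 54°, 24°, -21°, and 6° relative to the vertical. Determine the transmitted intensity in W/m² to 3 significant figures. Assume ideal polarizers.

Unpolarized light through the first polarizer → I₁ = 665 W/m²/2 = 332.5 W/m², polarized at 37°.
I₂ = I₁ · cos²(17°) = 332.5 · 0.9145 = 304.1 W/m².
I₃ = I₂ · cos²(30°) = 304.1 · 0.75 = 228.1 W/m².
I₄ = I₃ · cos²(45°) = 228.1 · 0.5 = 114 W/m².
I₅ = I₄ · cos²(27°) = 114 · 0.7939 = 90.53 W/m².

I ≈ 90.5 W/m²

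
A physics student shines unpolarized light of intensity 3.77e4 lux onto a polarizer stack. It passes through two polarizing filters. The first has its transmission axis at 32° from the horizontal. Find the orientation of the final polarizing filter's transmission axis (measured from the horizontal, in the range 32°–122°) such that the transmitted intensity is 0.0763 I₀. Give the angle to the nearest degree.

θ ≈ 99°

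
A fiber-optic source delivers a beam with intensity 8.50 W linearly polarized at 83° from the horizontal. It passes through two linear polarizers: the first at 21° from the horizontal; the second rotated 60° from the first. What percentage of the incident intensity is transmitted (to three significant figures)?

≈ 5.51%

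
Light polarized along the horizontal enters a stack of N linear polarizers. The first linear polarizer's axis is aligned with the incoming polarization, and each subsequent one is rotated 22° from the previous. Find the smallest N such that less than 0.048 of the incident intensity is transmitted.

N = 22

First polarizer is aligned with the polarization: full transmission.
Each further stage multiplies by cos²(22°) = 0.8597.
After N polarizers: T = 0.8597^(N−1). Require T < 0.048 ⇒ N−1 > ln(0.048)/ln(0.8597) = 20.08, so N−1 ≥ 21 and N = 22.
Check: N=22 gives T = 0.04178 < 0.048; N=21 gives T = 0.0486.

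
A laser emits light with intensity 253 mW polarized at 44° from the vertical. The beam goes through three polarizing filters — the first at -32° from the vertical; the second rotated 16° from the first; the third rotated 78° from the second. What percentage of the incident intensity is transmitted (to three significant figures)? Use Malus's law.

By Malus's law, I₁ = 253 mW · cos²(76°) = 14.81 mW.
I₂ = I₁ · cos²(16°) = 14.81 · 0.924 = 13.68 mW.
I₃ = I₂ · cos²(78°) = 13.68 · 0.04323 = 0.5914 mW.
That is 0.2338% of the incident intensity.

≈ 0.234%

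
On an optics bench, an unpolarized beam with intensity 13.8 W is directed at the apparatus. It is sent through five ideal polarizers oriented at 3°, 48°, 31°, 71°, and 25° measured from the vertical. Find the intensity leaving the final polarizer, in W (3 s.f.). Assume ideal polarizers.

Unpolarized light through the first polarizer → I₁ = 13.8 W/2 = 6.9 W, polarized at 3°.
I₂ = I₁ · cos²(45°) = 6.9 · 0.5 = 3.45 W.
I₃ = I₂ · cos²(17°) = 3.45 · 0.9145 = 3.155 W.
I₄ = I₃ · cos²(40°) = 3.155 · 0.5868 = 1.851 W.
I₅ = I₄ · cos²(46°) = 1.851 · 0.4826 = 0.8934 W.

I ≈ 0.893 W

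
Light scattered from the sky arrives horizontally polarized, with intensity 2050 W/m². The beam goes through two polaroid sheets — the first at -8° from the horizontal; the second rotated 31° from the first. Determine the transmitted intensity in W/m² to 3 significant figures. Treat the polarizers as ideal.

I ≈ 1480 W/m²

By Malus's law, I₁ = 2050 W/m² · cos²(8°) = 2010 W/m².
I₂ = I₁ · cos²(31°) = 2010 · 0.7347 = 1477 W/m².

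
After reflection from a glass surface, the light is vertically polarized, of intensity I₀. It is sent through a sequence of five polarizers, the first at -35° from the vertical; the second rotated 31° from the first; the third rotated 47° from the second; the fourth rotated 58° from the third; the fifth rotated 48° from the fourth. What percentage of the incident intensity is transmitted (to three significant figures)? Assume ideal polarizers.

≈ 2.88%

I₁ = I₀ cos²(-35° − 0°) = I₀ cos²(35°) = 0.671 I₀.
I₂ = I₁ cos²(31°) = 0.671 · 0.7347 I₀ = 0.493 I₀.
I₃ = I₂ cos²(47°) = 0.493 · 0.4651 I₀ = 0.2293 I₀.
I₄ = I₃ cos²(58°) = 0.2293 · 0.2808 I₀ = 0.06439 I₀.
I₅ = I₄ cos²(48°) = 0.06439 · 0.4477 I₀ = 0.02883 I₀.
That is 2.883% of the incident intensity.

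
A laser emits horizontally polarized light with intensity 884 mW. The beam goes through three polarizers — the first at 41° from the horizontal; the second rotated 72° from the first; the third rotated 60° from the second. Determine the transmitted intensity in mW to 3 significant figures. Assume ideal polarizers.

I ≈ 12.0 mW

I₁ = 884 mW · cos²(41°) = 503.5 mW.
I₂ = I₁ · cos²(72°) = 503.5 · 0.09549 = 48.08 mW.
I₃ = I₂ · cos²(60°) = 48.08 · 0.25 = 12.02 mW.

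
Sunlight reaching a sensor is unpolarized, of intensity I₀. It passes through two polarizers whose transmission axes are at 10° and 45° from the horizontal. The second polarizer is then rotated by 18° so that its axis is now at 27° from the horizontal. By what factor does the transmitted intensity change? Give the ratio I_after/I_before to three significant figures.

I_new/I_old ≈ 1.36

Before rotation:
Unpolarized light through the first polarizer → I₁ = ½ I₀, now polarized at 10°.
I₂ = I₁ cos²(45° − 10°) = 0.5 I₀ · cos²(35°) = 0.3355 I₀.
After rotation:
Unpolarized light through the first polarizer → I₁ = ½ I₀, now polarized at 10°.
I₂ = I₁ cos²(27° − 10°) = 0.5 I₀ · cos²(17°) = 0.4573 I₀.
Ratio = 0.4573 / 0.3355 = 1.363.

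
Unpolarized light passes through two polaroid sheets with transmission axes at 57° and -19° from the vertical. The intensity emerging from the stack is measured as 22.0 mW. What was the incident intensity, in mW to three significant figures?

I₀ ≈ 752 mW

Unpolarized light through the first polarizer → I₁ = ½ I₀, now polarized at 57°.
I₂ = I₁ cos²(-19° − 57°) = 0.5 I₀ · cos²(76°) = 0.02926 I₀.
So 22.0 mW = 0.02926 I₀, giving I₀ = 22.0/0.02926 = 751.8 mW.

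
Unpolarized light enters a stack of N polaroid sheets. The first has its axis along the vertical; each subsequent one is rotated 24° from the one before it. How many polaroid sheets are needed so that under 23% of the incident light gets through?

N = 6

First polarizer halves the unpolarized light: factor 1/2.
Each further stage multiplies by cos²(24°) = 0.8346.
After N polarizers: T = 0.5·0.8346^(N−1). Require T < 0.23 ⇒ N−1 > ln(0.23/0.5)/ln(0.8346) = 4.29, so N−1 ≥ 5 and N = 6.
Check: N=6 gives T = 0.2024 < 0.23; N=5 gives T = 0.2426.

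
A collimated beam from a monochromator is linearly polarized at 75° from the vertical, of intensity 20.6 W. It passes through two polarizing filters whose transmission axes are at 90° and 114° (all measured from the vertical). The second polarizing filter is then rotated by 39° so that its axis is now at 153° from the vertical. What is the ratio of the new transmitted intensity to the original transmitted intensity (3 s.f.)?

I_new/I_old ≈ 0.247

Before rotation:
By Malus's law, I₁ = I₀ cos²(90° − 75°) = I₀ cos²(15°) = 0.933 I₀.
I₂ = I₁ cos²(114° − 90°) = 0.933 I₀ · cos²(24°) = 0.7787 I₀.
After rotation:
I₁ = I₀ cos²(90° − 75°) = I₀ cos²(15°) = 0.933 I₀.
I₂ = I₁ cos²(153° − 90°) = 0.933 I₀ · cos²(63°) = 0.1923 I₀.
Ratio = 0.1923 / 0.7787 = 0.247.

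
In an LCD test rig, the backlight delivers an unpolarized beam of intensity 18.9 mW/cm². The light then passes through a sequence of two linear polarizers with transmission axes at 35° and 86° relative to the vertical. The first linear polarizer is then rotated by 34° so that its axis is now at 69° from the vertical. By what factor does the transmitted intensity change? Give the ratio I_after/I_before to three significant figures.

I_new/I_old ≈ 2.31

Before rotation:
Unpolarized light through the first polarizer → I₁ = ½ I₀, now polarized at 35°.
I₂ = I₁ cos²(86° − 35°) = 0.5 I₀ · cos²(51°) = 0.198 I₀.
After rotation:
Unpolarized light through the first polarizer → I₁ = ½ I₀, now polarized at 69°.
I₂ = I₁ cos²(86° − 69°) = 0.5 I₀ · cos²(17°) = 0.4573 I₀.
Ratio = 0.4573 / 0.198 = 2.309.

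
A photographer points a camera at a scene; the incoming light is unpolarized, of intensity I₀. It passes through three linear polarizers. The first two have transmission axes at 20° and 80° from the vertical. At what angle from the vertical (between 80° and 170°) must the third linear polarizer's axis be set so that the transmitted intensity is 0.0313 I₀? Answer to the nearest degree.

Unpolarized light through the first polarizer → I₁ = ½ I₀, now polarized at 20°.
I₂ = I₁ cos²(80° − 20°) = 0.5 I₀ · cos²(60°) = 0.125 I₀.
Need I₃/I₀ = 0.0313, so cos²(θ − 80°) = 0.0313 / 0.125 = 0.2504.
θ − 80° = arccos(√0.2504) = 60.0°, giving θ ≈ 80 + 60.0 = 140.0°.

θ ≈ 140°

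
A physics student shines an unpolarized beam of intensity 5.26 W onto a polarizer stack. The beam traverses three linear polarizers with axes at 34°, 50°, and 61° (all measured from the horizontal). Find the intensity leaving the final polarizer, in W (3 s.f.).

I ≈ 2.34 W

Unpolarized light through the first polarizer → I₁ = 5.26 W/2 = 2.63 W, polarized at 34°.
I₂ = I₁ · cos²(16°) = 2.63 · 0.924 = 2.43 W.
I₃ = I₂ · cos²(11°) = 2.43 · 0.9636 = 2.342 W.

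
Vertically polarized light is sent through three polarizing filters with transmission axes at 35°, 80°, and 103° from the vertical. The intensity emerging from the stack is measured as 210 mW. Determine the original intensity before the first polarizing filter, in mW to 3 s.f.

I₁ = I₀ cos²(35° − 0°) = I₀ cos²(35°) = 0.671 I₀.
I₂ = I₁ cos²(80° − 35°) = 0.671 I₀ · cos²(45°) = 0.3355 I₀.
I₃ = I₂ cos²(103° − 80°) = 0.3355 I₀ · cos²(23°) = 0.2843 I₀.
So 210 mW = 0.2843 I₀, giving I₀ = 210/0.2843 = 738.7 mW.

I₀ ≈ 739 mW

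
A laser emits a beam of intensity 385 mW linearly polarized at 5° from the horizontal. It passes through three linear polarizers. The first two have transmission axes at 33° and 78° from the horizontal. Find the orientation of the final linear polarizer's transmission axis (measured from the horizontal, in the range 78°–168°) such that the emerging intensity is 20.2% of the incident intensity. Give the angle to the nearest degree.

θ ≈ 122°

I₁ = I₀ cos²(33° − 5°) = I₀ cos²(28°) = 0.7796 I₀.
I₂ = I₁ cos²(78° − 33°) = 0.7796 I₀ · cos²(45°) = 0.3898 I₀.
Need I₃/I₀ = 0.202, so cos²(θ − 78°) = 0.202 / 0.3898 = 0.5182.
θ − 78° = arccos(√0.5182) = 44.0°, giving θ ≈ 78 + 44.0 = 122.0°.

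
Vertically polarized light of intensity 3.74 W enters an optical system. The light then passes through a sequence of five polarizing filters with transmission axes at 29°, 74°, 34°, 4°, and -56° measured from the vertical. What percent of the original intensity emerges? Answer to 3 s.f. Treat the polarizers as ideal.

≈ 4.21%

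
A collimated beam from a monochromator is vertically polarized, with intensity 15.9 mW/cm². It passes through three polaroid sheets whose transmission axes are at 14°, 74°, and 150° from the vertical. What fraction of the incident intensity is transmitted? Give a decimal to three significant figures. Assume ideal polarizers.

I/I₀ ≈ 0.0138

I₁ = 15.9 mW/cm² · cos²(14°) = 14.97 mW/cm².
I₂ = I₁ · cos²(60°) = 14.97 · 0.25 = 3.742 mW/cm².
I₃ = I₂ · cos²(76°) = 3.742 · 0.05853 = 0.219 mW/cm².
Transmitted fraction = 0.01378.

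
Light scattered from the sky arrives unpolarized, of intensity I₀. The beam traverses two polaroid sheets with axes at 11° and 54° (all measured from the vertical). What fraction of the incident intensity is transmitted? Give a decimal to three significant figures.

≈ 0.267 I₀

Unpolarized light through the first polarizer → I₁ = ½ I₀, now polarized at 11°.
I₂ = I₁ cos²(54° − 11°) = 0.5 I₀ · cos²(43°) = 0.2674 I₀.
Transmitted fraction = 0.2674.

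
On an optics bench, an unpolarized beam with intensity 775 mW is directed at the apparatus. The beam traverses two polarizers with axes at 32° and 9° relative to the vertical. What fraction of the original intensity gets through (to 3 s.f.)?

I/I₀ ≈ 0.424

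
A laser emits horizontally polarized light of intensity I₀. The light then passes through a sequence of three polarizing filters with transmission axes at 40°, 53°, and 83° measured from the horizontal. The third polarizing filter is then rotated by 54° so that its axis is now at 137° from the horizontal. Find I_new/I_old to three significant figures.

Before rotation:
I₁ = I₀ cos²(40° − 0°) = I₀ cos²(40°) = 0.5868 I₀.
I₂ = I₁ cos²(53° − 40°) = 0.5868 I₀ · cos²(13°) = 0.5571 I₀.
I₃ = I₂ cos²(83° − 53°) = 0.5571 I₀ · cos²(30°) = 0.4178 I₀.
After rotation:
I₁ = I₀ cos²(40° − 0°) = I₀ cos²(40°) = 0.5868 I₀.
I₂ = I₁ cos²(53° − 40°) = 0.5868 I₀ · cos²(13°) = 0.5571 I₀.
I₃ = I₂ cos²(137° − 53°) = 0.5571 I₀ · cos²(84°) = 0.006087 I₀.
Ratio = 0.006087 / 0.4178 = 0.01457.

I_new/I_old ≈ 0.0146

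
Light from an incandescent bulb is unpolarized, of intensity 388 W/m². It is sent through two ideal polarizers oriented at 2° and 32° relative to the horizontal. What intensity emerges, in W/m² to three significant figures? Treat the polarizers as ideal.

Unpolarized light through the first polarizer → I₁ = 388 W/m²/2 = 194 W/m², polarized at 2°.
I₂ = I₁ · cos²(30°) = 194 · 0.75 = 145.5 W/m².

I ≈ 146 W/m²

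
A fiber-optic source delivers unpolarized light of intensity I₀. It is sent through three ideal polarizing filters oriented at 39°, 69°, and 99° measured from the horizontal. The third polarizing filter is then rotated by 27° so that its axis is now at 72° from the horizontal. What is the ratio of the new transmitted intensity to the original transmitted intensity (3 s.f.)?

Before rotation:
Unpolarized light through the first polarizer → I₁ = ½ I₀, now polarized at 39°.
I₂ = I₁ cos²(69° − 39°) = 0.5 I₀ · cos²(30°) = 0.375 I₀.
I₃ = I₂ cos²(99° − 69°) = 0.375 I₀ · cos²(30°) = 0.2813 I₀.
After rotation:
Unpolarized light through the first polarizer → I₁ = ½ I₀, now polarized at 39°.
I₂ = I₁ cos²(69° − 39°) = 0.5 I₀ · cos²(30°) = 0.375 I₀.
I₃ = I₂ cos²(72° − 69°) = 0.375 I₀ · cos²(3°) = 0.374 I₀.
Ratio = 0.374 / 0.2813 = 1.33.

I_new/I_old ≈ 1.33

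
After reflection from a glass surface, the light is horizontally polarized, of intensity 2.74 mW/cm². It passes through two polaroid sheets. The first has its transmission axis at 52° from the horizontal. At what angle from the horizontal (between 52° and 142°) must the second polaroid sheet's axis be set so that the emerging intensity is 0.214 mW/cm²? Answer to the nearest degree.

θ ≈ 115°

By Malus's law, I₁ = I₀ cos²(52° − 0°) = I₀ cos²(52°) = 0.379 I₀.
Target fraction: 0.214 / 2.74 mW/cm² = 0.0781 of I₀.
Need I₂/I₀ = 0.0781, so cos²(θ − 52°) = 0.0781 / 0.379 = 0.2061.
θ − 52° = arccos(√0.2061) = 63.0°, giving θ ≈ 52 + 63.0 = 115.0°.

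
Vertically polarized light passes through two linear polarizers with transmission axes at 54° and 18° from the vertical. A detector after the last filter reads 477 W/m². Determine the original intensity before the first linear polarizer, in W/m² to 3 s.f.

I₀ ≈ 2110 W/m²

By Malus's law, I₁ = I₀ cos²(54° − 0°) = I₀ cos²(54°) = 0.3455 I₀.
I₂ = I₁ cos²(18° − 54°) = 0.3455 I₀ · cos²(36°) = 0.2261 I₀.
So 477 W/m² = 0.2261 I₀, giving I₀ = 477/0.2261 = 2109 W/m².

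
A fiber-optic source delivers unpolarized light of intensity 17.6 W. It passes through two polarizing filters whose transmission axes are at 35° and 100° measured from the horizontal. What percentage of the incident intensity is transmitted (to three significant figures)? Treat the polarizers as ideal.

≈ 8.93%

Unpolarized light through the first polarizer → I₁ = 17.6 W/2 = 8.8 W, polarized at 35°.
I₂ = I₁ · cos²(65°) = 8.8 · 0.1786 = 1.572 W.
That is 8.93% of the incident intensity.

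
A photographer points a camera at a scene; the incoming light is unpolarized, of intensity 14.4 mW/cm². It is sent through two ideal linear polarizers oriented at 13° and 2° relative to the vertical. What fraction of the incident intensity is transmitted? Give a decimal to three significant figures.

Unpolarized light through the first polarizer → I₁ = 14.4 mW/cm²/2 = 7.2 mW/cm², polarized at 13°.
I₂ = I₁ · cos²(11°) = 7.2 · 0.9636 = 6.938 mW/cm².
Transmitted fraction = 0.4818.

I/I₀ ≈ 0.482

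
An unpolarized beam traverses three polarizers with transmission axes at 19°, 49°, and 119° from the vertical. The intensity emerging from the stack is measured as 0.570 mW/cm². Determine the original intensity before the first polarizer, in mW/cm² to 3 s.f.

Unpolarized light through the first polarizer → I₁ = ½ I₀, now polarized at 19°.
I₂ = I₁ cos²(49° − 19°) = 0.5 I₀ · cos²(30°) = 0.375 I₀.
I₃ = I₂ cos²(119° − 49°) = 0.375 I₀ · cos²(70°) = 0.04387 I₀.
So 0.570 mW/cm² = 0.04387 I₀, giving I₀ = 0.570/0.04387 = 12.99 mW/cm².

I₀ ≈ 13.0 mW/cm²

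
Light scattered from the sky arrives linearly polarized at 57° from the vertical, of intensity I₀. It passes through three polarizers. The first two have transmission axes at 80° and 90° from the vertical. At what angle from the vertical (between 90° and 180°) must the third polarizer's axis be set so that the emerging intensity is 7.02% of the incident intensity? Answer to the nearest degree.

θ ≈ 163°

I₁ = I₀ cos²(80° − 57°) = I₀ cos²(23°) = 0.8473 I₀.
I₂ = I₁ cos²(90° − 80°) = 0.8473 I₀ · cos²(10°) = 0.8218 I₀.
Need I₃/I₀ = 0.0702, so cos²(θ − 90°) = 0.0702 / 0.8218 = 0.08542.
θ − 90° = arccos(√0.08542) = 73.0°, giving θ ≈ 90 + 73.0 = 163.0°.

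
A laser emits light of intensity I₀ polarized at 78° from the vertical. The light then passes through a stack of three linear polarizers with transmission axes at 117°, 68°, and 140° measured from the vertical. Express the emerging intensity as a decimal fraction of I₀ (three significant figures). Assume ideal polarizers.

I₁ = I₀ cos²(117° − 78°) = I₀ cos²(39°) = 0.604 I₀.
I₂ = I₁ cos²(68° − 117°) = 0.604 I₀ · cos²(49°) = 0.26 I₀.
I₃ = I₂ cos²(140° − 68°) = 0.26 I₀ · cos²(72°) = 0.02482 I₀.
Transmitted fraction = 0.02482.

≈ 0.0248 I₀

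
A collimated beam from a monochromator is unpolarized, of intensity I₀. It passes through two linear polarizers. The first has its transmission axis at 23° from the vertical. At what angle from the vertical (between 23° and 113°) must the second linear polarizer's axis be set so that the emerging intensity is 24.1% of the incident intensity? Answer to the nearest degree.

Unpolarized light through the first polarizer → I₁ = ½ I₀, now polarized at 23°.
Need I₂/I₀ = 0.241, so cos²(θ − 23°) = 0.241 / 0.5 = 0.482.
θ − 23° = arccos(√0.482) = 46.0°, giving θ ≈ 23 + 46.0 = 69.0°.

θ ≈ 69°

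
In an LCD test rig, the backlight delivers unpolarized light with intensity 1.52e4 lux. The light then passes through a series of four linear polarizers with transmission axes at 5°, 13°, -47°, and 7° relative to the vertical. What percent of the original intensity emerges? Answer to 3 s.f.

≈ 4.23%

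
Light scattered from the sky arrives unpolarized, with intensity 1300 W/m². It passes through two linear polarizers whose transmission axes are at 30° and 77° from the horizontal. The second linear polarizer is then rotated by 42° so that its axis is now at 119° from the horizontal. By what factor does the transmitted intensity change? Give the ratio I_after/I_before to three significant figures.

Before rotation:
Unpolarized light through the first polarizer → I₁ = ½ I₀, now polarized at 30°.
I₂ = I₁ cos²(77° − 30°) = 0.5 I₀ · cos²(47°) = 0.2326 I₀.
After rotation:
Unpolarized light through the first polarizer → I₁ = ½ I₀, now polarized at 30°.
I₂ = I₁ cos²(119° − 30°) = 0.5 I₀ · cos²(89°) = 0.0001523 I₀.
Ratio = 0.0001523 / 0.2326 = 0.0006549.

I_new/I_old ≈ 0.000655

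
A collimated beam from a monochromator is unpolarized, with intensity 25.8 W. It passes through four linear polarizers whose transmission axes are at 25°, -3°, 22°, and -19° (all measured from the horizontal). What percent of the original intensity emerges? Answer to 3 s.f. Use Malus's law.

Unpolarized light through the first polarizer → I₁ = 25.8 W/2 = 12.9 W, polarized at 25°.
I₂ = I₁ · cos²(28°) = 12.9 · 0.7796 = 10.06 W.
I₃ = I₂ · cos²(25°) = 10.06 · 0.8214 = 8.261 W.
I₄ = I₃ · cos²(41°) = 8.261 · 0.5696 = 4.705 W.
That is 18.24% of the incident intensity.

≈ 18.2%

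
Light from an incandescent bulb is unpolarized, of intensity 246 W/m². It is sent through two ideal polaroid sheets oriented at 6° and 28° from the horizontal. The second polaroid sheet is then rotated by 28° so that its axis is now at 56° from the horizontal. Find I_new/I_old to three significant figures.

I_new/I_old ≈ 0.481

Before rotation:
Unpolarized light through the first polarizer → I₁ = ½ I₀, now polarized at 6°.
I₂ = I₁ cos²(28° − 6°) = 0.5 I₀ · cos²(22°) = 0.4298 I₀.
After rotation:
Unpolarized light through the first polarizer → I₁ = ½ I₀, now polarized at 6°.
I₂ = I₁ cos²(56° − 6°) = 0.5 I₀ · cos²(50°) = 0.2066 I₀.
Ratio = 0.2066 / 0.4298 = 0.4806.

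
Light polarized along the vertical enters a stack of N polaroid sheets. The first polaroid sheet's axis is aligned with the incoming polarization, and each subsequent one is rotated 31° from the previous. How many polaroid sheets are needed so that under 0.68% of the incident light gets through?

First polarizer is aligned with the polarization: full transmission.
Each further stage multiplies by cos²(31°) = 0.7347.
After N polarizers: T = 0.7347^(N−1). Require T < 0.0068 ⇒ N−1 > ln(0.0068)/ln(0.7347) = 16.19, so N−1 ≥ 17 and N = 18.
Check: N=18 gives T = 0.005299 < 0.0068; N=17 gives T = 0.007213.

N = 18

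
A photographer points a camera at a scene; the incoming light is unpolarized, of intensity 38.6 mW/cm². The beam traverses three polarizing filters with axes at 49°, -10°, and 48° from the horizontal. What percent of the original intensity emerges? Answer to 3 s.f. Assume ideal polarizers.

≈ 3.72%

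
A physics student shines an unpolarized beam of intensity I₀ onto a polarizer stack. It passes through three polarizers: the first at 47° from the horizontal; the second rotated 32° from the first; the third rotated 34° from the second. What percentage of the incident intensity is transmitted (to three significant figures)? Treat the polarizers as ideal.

Unpolarized light through the first polarizer → I₁ = ½ I₀, now polarized at 47°.
I₂ = I₁ cos²(32°) = 0.5 · 0.7192 I₀ = 0.3596 I₀.
I₃ = I₂ cos²(34°) = 0.3596 · 0.6873 I₀ = 0.2471 I₀.
That is 24.71% of the incident intensity.

≈ 24.7%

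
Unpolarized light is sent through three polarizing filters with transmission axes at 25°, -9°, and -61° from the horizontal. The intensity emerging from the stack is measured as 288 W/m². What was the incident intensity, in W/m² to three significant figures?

Unpolarized light through the first polarizer → I₁ = ½ I₀, now polarized at 25°.
I₂ = I₁ cos²(-9° − 25°) = 0.5 I₀ · cos²(34°) = 0.3437 I₀.
I₃ = I₂ cos²(-61° + 9°) = 0.3437 I₀ · cos²(52°) = 0.1303 I₀.
So 288 W/m² = 0.1303 I₀, giving I₀ = 288/0.1303 = 2211 W/m².

I₀ ≈ 2210 W/m²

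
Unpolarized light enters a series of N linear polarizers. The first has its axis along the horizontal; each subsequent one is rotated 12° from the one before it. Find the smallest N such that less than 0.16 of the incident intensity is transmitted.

N = 27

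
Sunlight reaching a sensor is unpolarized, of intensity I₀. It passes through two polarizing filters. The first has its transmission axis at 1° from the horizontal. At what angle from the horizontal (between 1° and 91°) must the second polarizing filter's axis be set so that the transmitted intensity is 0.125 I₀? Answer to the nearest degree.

θ ≈ 61°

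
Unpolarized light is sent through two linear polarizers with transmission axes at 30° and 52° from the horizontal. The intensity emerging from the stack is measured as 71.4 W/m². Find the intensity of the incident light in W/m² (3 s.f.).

Unpolarized light through the first polarizer → I₁ = ½ I₀, now polarized at 30°.
I₂ = I₁ cos²(52° − 30°) = 0.5 I₀ · cos²(22°) = 0.4298 I₀.
So 71.4 W/m² = 0.4298 I₀, giving I₀ = 71.4/0.4298 = 166.1 W/m².

I₀ ≈ 166 W/m²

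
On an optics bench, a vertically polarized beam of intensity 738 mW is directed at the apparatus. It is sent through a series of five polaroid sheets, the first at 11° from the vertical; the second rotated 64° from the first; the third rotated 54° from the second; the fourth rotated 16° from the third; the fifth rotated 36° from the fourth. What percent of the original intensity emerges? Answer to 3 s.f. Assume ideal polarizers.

≈ 3.87%

I₁ = 738 mW · cos²(11°) = 711.1 mW.
I₂ = I₁ · cos²(64°) = 711.1 · 0.1922 = 136.7 mW.
I₃ = I₂ · cos²(54°) = 136.7 · 0.3455 = 47.21 mW.
I₄ = I₃ · cos²(16°) = 47.21 · 0.924 = 43.63 mW.
I₅ = I₄ · cos²(36°) = 43.63 · 0.6545 = 28.55 mW.
That is 3.869% of the incident intensity.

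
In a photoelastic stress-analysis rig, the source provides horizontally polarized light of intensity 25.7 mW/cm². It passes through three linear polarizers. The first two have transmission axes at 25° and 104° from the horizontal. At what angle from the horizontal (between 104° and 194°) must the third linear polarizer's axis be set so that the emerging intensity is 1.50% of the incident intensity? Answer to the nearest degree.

θ ≈ 149°

By Malus's law, I₁ = I₀ cos²(25° − 0°) = I₀ cos²(25°) = 0.8214 I₀.
I₂ = I₁ cos²(104° − 25°) = 0.8214 I₀ · cos²(79°) = 0.02991 I₀.
Need I₃/I₀ = 0.015, so cos²(θ − 104°) = 0.015 / 0.02991 = 0.5016.
θ − 104° = arccos(√0.5016) = 44.9°, giving θ ≈ 104 + 44.9 = 148.9°.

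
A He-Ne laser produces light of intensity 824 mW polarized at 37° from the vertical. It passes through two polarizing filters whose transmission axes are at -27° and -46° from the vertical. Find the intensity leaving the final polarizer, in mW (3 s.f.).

I ≈ 142 mW

I₁ = 824 mW · cos²(64°) = 158.3 mW.
I₂ = I₁ · cos²(19°) = 158.3 · 0.894 = 141.6 mW.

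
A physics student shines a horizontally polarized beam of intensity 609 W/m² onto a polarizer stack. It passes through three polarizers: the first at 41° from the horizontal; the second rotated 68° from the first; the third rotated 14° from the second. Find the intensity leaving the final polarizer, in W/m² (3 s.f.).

By Malus's law, I₁ = 609 W/m² · cos²(41°) = 346.9 W/m².
I₂ = I₁ · cos²(68°) = 346.9 · 0.1403 = 48.68 W/m².
I₃ = I₂ · cos²(14°) = 48.68 · 0.9415 = 45.83 W/m².

I ≈ 45.8 W/m²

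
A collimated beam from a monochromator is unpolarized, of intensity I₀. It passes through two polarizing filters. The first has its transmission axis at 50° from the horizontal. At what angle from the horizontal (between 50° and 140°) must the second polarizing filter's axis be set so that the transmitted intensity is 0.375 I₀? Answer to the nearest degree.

θ ≈ 80°

Unpolarized light through the first polarizer → I₁ = ½ I₀, now polarized at 50°.
Need I₂/I₀ = 0.375, so cos²(θ − 50°) = 0.375 / 0.5 = 0.75.
θ − 50° = arccos(√0.75) = 30.0°, giving θ ≈ 50 + 30.0 = 80.0°.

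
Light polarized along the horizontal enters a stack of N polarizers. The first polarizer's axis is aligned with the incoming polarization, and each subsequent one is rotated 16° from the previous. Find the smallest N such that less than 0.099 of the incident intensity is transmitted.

N = 31

First polarizer is aligned with the polarization: full transmission.
Each further stage multiplies by cos²(16°) = 0.924.
After N polarizers: T = 0.924^(N−1). Require T < 0.099 ⇒ N−1 > ln(0.099)/ln(0.924) = 29.27, so N−1 ≥ 30 and N = 31.
Check: N=31 gives T = 0.09343 < 0.099; N=30 gives T = 0.1011.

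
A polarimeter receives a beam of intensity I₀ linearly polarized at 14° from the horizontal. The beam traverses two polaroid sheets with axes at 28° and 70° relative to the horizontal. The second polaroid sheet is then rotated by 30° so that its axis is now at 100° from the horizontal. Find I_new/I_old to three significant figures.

I_new/I_old ≈ 0.173

Before rotation:
By Malus's law, I₁ = I₀ cos²(28° − 14°) = I₀ cos²(14°) = 0.9415 I₀.
I₂ = I₁ cos²(70° − 28°) = 0.9415 I₀ · cos²(42°) = 0.5199 I₀.
After rotation:
I₁ = I₀ cos²(28° − 14°) = I₀ cos²(14°) = 0.9415 I₀.
I₂ = I₁ cos²(100° − 28°) = 0.9415 I₀ · cos²(72°) = 0.0899 I₀.
Ratio = 0.0899 / 0.5199 = 0.1729.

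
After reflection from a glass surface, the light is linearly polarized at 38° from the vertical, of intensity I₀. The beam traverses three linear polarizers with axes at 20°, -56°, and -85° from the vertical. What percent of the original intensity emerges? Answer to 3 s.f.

I₁ = I₀ cos²(20° − 38°) = I₀ cos²(18°) = 0.9045 I₀.
I₂ = I₁ cos²(-56° − 20°) = 0.9045 I₀ · cos²(76°) = 0.05294 I₀.
I₃ = I₂ cos²(-85° + 56°) = 0.05294 I₀ · cos²(29°) = 0.0405 I₀.
That is 4.05% of the incident intensity.

≈ 4.05%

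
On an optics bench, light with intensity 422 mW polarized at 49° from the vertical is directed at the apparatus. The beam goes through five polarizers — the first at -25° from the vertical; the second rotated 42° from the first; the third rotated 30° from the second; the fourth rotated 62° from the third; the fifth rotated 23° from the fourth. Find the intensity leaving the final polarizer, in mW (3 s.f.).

I ≈ 2.48 mW

I₁ = 422 mW · cos²(74°) = 32.06 mW.
I₂ = I₁ · cos²(42°) = 32.06 · 0.5523 = 17.71 mW.
I₃ = I₂ · cos²(30°) = 17.71 · 0.75 = 13.28 mW.
I₄ = I₃ · cos²(62°) = 13.28 · 0.2204 = 2.927 mW.
I₅ = I₄ · cos²(23°) = 2.927 · 0.8473 = 2.48 mW.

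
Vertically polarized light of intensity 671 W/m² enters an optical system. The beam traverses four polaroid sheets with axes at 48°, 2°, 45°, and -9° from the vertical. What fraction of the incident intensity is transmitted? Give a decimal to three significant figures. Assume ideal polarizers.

I₁ = 671 W/m² · cos²(48°) = 300.4 W/m².
I₂ = I₁ · cos²(46°) = 300.4 · 0.4826 = 145 W/m².
I₃ = I₂ · cos²(43°) = 145 · 0.5349 = 77.54 W/m².
I₄ = I₃ · cos²(54°) = 77.54 · 0.3455 = 26.79 W/m².
Transmitted fraction = 0.03993.

I/I₀ ≈ 0.0399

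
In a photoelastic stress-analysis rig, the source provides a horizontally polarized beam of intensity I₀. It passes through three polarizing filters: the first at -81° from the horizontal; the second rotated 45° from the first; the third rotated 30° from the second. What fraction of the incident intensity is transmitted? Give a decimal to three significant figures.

≈ 0.00918 I₀

I₁ = I₀ cos²(-81° − 0°) = I₀ cos²(81°) = 0.02447 I₀.
I₂ = I₁ cos²(45°) = 0.02447 · 0.5 I₀ = 0.01224 I₀.
I₃ = I₂ cos²(30°) = 0.01224 · 0.75 I₀ = 0.009177 I₀.
Transmitted fraction = 0.009177.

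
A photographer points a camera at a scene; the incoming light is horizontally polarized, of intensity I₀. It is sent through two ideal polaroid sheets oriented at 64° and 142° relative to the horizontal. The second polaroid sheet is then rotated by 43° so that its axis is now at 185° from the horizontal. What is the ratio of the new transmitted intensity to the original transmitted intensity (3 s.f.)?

Before rotation:
By Malus's law, I₁ = I₀ cos²(64° − 0°) = I₀ cos²(64°) = 0.1922 I₀.
I₂ = I₁ cos²(142° − 64°) = 0.1922 I₀ · cos²(78°) = 0.008307 I₀.
After rotation:
I₁ = I₀ cos²(64° − 0°) = I₀ cos²(64°) = 0.1922 I₀.
Angle between axes 1 and 2: 59°. I₂ = 0.1922 I₀ · cos²(59°) = 0.05098 I₀.
Ratio = 0.05098 / 0.008307 = 6.137.

I_new/I_old ≈ 6.14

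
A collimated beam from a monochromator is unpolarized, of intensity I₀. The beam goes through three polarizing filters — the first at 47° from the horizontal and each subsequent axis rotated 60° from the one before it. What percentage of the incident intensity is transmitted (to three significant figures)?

≈ 3.13%

Unpolarized light through the first polarizer → I₁ = ½ I₀, now polarized at 47°.
I₂ = I₁ cos²(60°) = 0.5 · 0.25 I₀ = 0.125 I₀.
I₃ = I₂ cos²(60°) = 0.125 · 0.25 I₀ = 0.03125 I₀.
That is 3.125% of the incident intensity.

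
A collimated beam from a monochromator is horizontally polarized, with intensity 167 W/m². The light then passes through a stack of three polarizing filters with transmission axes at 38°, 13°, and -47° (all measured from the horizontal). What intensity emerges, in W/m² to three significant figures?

By Malus's law, I₁ = 167 W/m² · cos²(38°) = 103.7 W/m².
I₂ = I₁ · cos²(25°) = 103.7 · 0.8214 = 85.18 W/m².
I₃ = I₂ · cos²(60°) = 85.18 · 0.25 = 21.29 W/m².

I ≈ 21.3 W/m²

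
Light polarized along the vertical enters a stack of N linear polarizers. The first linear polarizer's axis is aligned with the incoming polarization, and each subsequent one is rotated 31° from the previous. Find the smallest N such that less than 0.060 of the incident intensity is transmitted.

First polarizer is aligned with the polarization: full transmission.
Each further stage multiplies by cos²(31°) = 0.7347.
After N polarizers: T = 0.7347^(N−1). Require T < 0.060 ⇒ N−1 > ln(0.060)/ln(0.7347) = 9.13, so N−1 ≥ 10 and N = 11.
Check: N=11 gives T = 0.04585 < 0.060; N=10 gives T = 0.0624.

N = 11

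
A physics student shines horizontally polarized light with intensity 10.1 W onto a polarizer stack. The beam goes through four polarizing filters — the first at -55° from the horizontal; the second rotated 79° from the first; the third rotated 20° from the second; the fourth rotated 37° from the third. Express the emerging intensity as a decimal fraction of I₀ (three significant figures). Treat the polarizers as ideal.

I₁ = 10.1 W · cos²(55°) = 3.323 W.
I₂ = I₁ · cos²(79°) = 3.323 · 0.03641 = 0.121 W.
I₃ = I₂ · cos²(20°) = 0.121 · 0.883 = 0.1068 W.
I₄ = I₃ · cos²(37°) = 0.1068 · 0.6378 = 0.06814 W.
Transmitted fraction = 0.006746.

I/I₀ ≈ 0.00675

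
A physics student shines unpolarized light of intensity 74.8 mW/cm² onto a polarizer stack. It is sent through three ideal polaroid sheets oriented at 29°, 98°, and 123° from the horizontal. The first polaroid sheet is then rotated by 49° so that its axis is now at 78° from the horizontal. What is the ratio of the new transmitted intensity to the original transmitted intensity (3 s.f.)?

Before rotation:
Unpolarized light through the first polarizer → I₁ = ½ I₀, now polarized at 29°.
I₂ = I₁ cos²(98° − 29°) = 0.5 I₀ · cos²(69°) = 0.06421 I₀.
I₃ = I₂ cos²(123° − 98°) = 0.06421 I₀ · cos²(25°) = 0.05274 I₀.
After rotation:
Unpolarized light through the first polarizer → I₁ = ½ I₀, now polarized at 78°.
I₂ = I₁ cos²(98° − 78°) = 0.5 I₀ · cos²(20°) = 0.4415 I₀.
I₃ = I₂ cos²(123° − 98°) = 0.4415 I₀ · cos²(25°) = 0.3627 I₀.
Ratio = 0.3627 / 0.05274 = 6.876.

I_new/I_old ≈ 6.88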